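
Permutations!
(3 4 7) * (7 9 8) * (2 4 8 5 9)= [0, 1, 4, 8, 2, 9, 6, 3, 7, 5]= (2 4)(3 8 7)(5 9)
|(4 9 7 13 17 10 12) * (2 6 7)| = |(2 6 7 13 17 10 12 4 9)| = 9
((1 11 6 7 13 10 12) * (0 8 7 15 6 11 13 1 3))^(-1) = (0 3 12 10 13 1 7 8)(6 15)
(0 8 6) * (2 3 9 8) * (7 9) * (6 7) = (0 2 3 6)(7 9 8) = [2, 1, 3, 6, 4, 5, 0, 9, 7, 8]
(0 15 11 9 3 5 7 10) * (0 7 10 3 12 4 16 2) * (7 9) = [15, 1, 0, 5, 16, 10, 6, 3, 8, 12, 9, 7, 4, 13, 14, 11, 2] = (0 15 11 7 3 5 10 9 12 4 16 2)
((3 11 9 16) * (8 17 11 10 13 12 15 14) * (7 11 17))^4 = (17)(3 15 11 10 14 9 13 8 16 12 7)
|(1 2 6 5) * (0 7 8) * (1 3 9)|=|(0 7 8)(1 2 6 5 3 9)|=6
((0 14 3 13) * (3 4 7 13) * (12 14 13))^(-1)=((0 13)(4 7 12 14))^(-1)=(0 13)(4 14 12 7)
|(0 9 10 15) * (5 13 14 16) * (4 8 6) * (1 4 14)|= 8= |(0 9 10 15)(1 4 8 6 14 16 5 13)|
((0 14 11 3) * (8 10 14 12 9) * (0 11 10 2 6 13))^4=(14)(0 2 12 6 9 13 8)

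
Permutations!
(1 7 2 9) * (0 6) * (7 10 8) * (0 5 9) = (0 6 5 9 1 10 8 7 2) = [6, 10, 0, 3, 4, 9, 5, 2, 7, 1, 8]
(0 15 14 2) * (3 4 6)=(0 15 14 2)(3 4 6)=[15, 1, 0, 4, 6, 5, 3, 7, 8, 9, 10, 11, 12, 13, 2, 14]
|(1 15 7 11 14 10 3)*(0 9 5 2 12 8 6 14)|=|(0 9 5 2 12 8 6 14 10 3 1 15 7 11)|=14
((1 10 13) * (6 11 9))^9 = ((1 10 13)(6 11 9))^9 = (13)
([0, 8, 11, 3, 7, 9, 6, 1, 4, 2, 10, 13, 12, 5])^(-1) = [0, 7, 9, 3, 8, 13, 6, 4, 1, 5, 10, 2, 12, 11]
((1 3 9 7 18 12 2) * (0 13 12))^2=(0 12 1 9 18 13 2 3 7)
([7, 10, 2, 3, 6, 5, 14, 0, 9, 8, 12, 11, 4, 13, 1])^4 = (1 6 12)(4 10 14)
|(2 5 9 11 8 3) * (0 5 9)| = 10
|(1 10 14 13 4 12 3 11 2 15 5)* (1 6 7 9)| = 14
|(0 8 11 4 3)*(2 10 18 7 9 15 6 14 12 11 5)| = 15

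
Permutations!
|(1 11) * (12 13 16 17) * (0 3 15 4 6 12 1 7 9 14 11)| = 20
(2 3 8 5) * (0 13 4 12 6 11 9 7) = (0 13 4 12 6 11 9 7)(2 3 8 5) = [13, 1, 3, 8, 12, 2, 11, 0, 5, 7, 10, 9, 6, 4]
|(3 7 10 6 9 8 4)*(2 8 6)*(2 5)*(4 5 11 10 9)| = 30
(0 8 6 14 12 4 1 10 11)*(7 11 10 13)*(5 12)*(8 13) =(0 13 7 11)(1 8 6 14 5 12 4) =[13, 8, 2, 3, 1, 12, 14, 11, 6, 9, 10, 0, 4, 7, 5]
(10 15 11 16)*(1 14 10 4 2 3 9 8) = (1 14 10 15 11 16 4 2 3 9 8) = [0, 14, 3, 9, 2, 5, 6, 7, 1, 8, 15, 16, 12, 13, 10, 11, 4]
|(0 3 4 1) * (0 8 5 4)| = 4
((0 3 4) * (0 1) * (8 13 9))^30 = ((0 3 4 1)(8 13 9))^30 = (13)(0 4)(1 3)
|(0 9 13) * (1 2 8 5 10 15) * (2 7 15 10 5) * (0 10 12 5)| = |(0 9 13 10 12 5)(1 7 15)(2 8)| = 6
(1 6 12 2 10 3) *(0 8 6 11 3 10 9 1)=[8, 11, 9, 0, 4, 5, 12, 7, 6, 1, 10, 3, 2]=(0 8 6 12 2 9 1 11 3)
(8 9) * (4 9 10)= [0, 1, 2, 3, 9, 5, 6, 7, 10, 8, 4]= (4 9 8 10)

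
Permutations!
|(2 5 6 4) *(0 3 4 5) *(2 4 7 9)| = 10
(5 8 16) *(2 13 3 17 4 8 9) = (2 13 3 17 4 8 16 5 9) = [0, 1, 13, 17, 8, 9, 6, 7, 16, 2, 10, 11, 12, 3, 14, 15, 5, 4]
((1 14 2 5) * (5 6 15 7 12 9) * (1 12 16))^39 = (1 15 14 7 2 16 6) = ((1 14 2 6 15 7 16)(5 12 9))^39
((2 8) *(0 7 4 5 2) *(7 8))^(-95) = (0 8)(2 7 4 5)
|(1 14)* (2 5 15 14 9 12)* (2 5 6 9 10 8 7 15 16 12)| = 6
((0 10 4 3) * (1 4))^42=(0 1 3 10 4)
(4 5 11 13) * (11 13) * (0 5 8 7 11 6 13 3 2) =[5, 1, 0, 2, 8, 3, 13, 11, 7, 9, 10, 6, 12, 4] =(0 5 3 2)(4 8 7 11 6 13)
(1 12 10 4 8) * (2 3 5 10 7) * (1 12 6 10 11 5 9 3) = (1 6 10 4 8 12 7 2)(3 9)(5 11) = [0, 6, 1, 9, 8, 11, 10, 2, 12, 3, 4, 5, 7]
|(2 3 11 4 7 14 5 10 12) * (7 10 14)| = |(2 3 11 4 10 12)(5 14)| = 6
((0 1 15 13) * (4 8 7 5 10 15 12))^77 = ((0 1 12 4 8 7 5 10 15 13))^77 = (0 10 8 1 15 7 12 13 5 4)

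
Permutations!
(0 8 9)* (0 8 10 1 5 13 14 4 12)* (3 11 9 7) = (0 10 1 5 13 14 4 12)(3 11 9 8 7) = [10, 5, 2, 11, 12, 13, 6, 3, 7, 8, 1, 9, 0, 14, 4]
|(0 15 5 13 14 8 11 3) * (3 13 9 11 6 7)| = 11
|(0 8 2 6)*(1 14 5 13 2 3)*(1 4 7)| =|(0 8 3 4 7 1 14 5 13 2 6)| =11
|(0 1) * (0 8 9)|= |(0 1 8 9)|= 4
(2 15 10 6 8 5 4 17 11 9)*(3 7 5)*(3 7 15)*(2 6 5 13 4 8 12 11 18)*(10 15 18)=[0, 1, 3, 18, 17, 8, 12, 13, 7, 6, 5, 9, 11, 4, 14, 15, 16, 10, 2]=(2 3 18)(4 17 10 5 8 7 13)(6 12 11 9)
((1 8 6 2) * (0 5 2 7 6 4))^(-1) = (0 4 8 1 2 5)(6 7)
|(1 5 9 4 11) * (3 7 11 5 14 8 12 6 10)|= |(1 14 8 12 6 10 3 7 11)(4 5 9)|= 9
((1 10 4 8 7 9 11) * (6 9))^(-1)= ((1 10 4 8 7 6 9 11))^(-1)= (1 11 9 6 7 8 4 10)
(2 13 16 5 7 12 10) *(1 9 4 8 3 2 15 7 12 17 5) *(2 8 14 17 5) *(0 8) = [8, 9, 13, 0, 14, 12, 6, 5, 3, 4, 15, 11, 10, 16, 17, 7, 1, 2] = (0 8 3)(1 9 4 14 17 2 13 16)(5 12 10 15 7)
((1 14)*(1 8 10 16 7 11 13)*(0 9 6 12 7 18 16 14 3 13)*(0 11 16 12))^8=(18)(0 6 9)(1 13 3)(8 14 10)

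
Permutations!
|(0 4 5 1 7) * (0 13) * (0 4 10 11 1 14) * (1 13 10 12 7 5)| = 10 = |(0 12 7 10 11 13 4 1 5 14)|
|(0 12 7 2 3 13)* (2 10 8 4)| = |(0 12 7 10 8 4 2 3 13)| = 9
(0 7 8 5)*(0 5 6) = (0 7 8 6) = [7, 1, 2, 3, 4, 5, 0, 8, 6]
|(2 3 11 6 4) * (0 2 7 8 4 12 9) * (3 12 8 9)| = 10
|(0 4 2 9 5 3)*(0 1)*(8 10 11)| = 21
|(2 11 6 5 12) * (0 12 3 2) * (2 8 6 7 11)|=|(0 12)(3 8 6 5)(7 11)|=4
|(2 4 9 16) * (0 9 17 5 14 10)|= |(0 9 16 2 4 17 5 14 10)|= 9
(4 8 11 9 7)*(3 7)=(3 7 4 8 11 9)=[0, 1, 2, 7, 8, 5, 6, 4, 11, 3, 10, 9]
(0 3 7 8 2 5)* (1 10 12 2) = (0 3 7 8 1 10 12 2 5) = [3, 10, 5, 7, 4, 0, 6, 8, 1, 9, 12, 11, 2]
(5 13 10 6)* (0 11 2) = (0 11 2)(5 13 10 6) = [11, 1, 0, 3, 4, 13, 5, 7, 8, 9, 6, 2, 12, 10]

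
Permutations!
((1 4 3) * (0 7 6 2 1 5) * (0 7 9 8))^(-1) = ((0 9 8)(1 4 3 5 7 6 2))^(-1) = (0 8 9)(1 2 6 7 5 3 4)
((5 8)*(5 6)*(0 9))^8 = (9)(5 6 8)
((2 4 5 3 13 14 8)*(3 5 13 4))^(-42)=((2 3 4 13 14 8))^(-42)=(14)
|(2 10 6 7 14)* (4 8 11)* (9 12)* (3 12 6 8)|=11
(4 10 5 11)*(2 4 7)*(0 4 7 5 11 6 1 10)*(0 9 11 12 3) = (0 4 9 11 5 6 1 10 12 3)(2 7) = [4, 10, 7, 0, 9, 6, 1, 2, 8, 11, 12, 5, 3]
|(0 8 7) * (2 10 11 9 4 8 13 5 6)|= |(0 13 5 6 2 10 11 9 4 8 7)|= 11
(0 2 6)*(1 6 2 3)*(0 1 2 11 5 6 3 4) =(0 4)(1 3 2 11 5 6) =[4, 3, 11, 2, 0, 6, 1, 7, 8, 9, 10, 5]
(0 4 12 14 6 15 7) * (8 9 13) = (0 4 12 14 6 15 7)(8 9 13) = [4, 1, 2, 3, 12, 5, 15, 0, 9, 13, 10, 11, 14, 8, 6, 7]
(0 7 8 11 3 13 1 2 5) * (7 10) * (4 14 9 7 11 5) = (0 10 11 3 13 1 2 4 14 9 7 8 5) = [10, 2, 4, 13, 14, 0, 6, 8, 5, 7, 11, 3, 12, 1, 9]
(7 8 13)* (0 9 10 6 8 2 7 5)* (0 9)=(2 7)(5 9 10 6 8 13)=[0, 1, 7, 3, 4, 9, 8, 2, 13, 10, 6, 11, 12, 5]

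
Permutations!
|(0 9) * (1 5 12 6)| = |(0 9)(1 5 12 6)| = 4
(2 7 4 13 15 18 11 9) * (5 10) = (2 7 4 13 15 18 11 9)(5 10) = [0, 1, 7, 3, 13, 10, 6, 4, 8, 2, 5, 9, 12, 15, 14, 18, 16, 17, 11]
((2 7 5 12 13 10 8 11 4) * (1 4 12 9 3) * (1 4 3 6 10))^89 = ((1 3 4 2 7 5 9 6 10 8 11 12 13))^89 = (1 12 8 6 5 2 3 13 11 10 9 7 4)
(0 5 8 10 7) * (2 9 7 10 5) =(10)(0 2 9 7)(5 8) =[2, 1, 9, 3, 4, 8, 6, 0, 5, 7, 10]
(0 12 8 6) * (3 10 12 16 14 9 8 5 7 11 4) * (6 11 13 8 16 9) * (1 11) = (0 9 16 14 6)(1 11 4 3 10 12 5 7 13 8) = [9, 11, 2, 10, 3, 7, 0, 13, 1, 16, 12, 4, 5, 8, 6, 15, 14]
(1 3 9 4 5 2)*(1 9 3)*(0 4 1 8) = (0 4 5 2 9 1 8) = [4, 8, 9, 3, 5, 2, 6, 7, 0, 1]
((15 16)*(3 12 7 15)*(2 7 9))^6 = (2 9 12 3 16 15 7)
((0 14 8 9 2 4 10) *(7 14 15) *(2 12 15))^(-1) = (0 10 4 2)(7 15 12 9 8 14)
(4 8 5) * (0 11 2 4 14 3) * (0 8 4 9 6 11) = [0, 1, 9, 8, 4, 14, 11, 7, 5, 6, 10, 2, 12, 13, 3] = (2 9 6 11)(3 8 5 14)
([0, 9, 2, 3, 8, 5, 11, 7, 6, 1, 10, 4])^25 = [0, 9, 2, 3, 8, 5, 11, 7, 6, 1, 10, 4]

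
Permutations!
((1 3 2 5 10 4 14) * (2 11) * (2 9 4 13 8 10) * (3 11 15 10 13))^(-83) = ((1 11 9 4 14)(2 5)(3 15 10)(8 13))^(-83) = (1 9 14 11 4)(2 5)(3 15 10)(8 13)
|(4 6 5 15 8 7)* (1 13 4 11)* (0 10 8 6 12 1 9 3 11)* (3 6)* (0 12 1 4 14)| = 18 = |(0 10 8 7 12 4 1 13 14)(3 11 9 6 5 15)|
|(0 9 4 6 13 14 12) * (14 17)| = 8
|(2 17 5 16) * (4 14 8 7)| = 4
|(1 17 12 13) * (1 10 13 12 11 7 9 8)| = |(1 17 11 7 9 8)(10 13)| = 6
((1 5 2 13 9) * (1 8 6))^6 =((1 5 2 13 9 8 6))^6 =(1 6 8 9 13 2 5)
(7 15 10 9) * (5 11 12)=(5 11 12)(7 15 10 9)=[0, 1, 2, 3, 4, 11, 6, 15, 8, 7, 9, 12, 5, 13, 14, 10]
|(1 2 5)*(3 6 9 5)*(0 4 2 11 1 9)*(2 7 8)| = 14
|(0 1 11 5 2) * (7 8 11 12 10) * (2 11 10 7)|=14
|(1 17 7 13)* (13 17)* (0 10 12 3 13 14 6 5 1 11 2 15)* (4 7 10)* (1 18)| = |(0 4 7 17 10 12 3 13 11 2 15)(1 14 6 5 18)| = 55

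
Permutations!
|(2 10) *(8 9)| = |(2 10)(8 9)| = 2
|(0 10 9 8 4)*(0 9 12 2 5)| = |(0 10 12 2 5)(4 9 8)| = 15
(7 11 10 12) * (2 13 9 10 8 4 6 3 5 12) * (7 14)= (2 13 9 10)(3 5 12 14 7 11 8 4 6)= [0, 1, 13, 5, 6, 12, 3, 11, 4, 10, 2, 8, 14, 9, 7]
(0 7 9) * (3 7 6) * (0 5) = [6, 1, 2, 7, 4, 0, 3, 9, 8, 5] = (0 6 3 7 9 5)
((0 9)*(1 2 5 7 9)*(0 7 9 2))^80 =(9)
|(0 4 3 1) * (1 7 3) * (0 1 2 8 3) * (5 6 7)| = 8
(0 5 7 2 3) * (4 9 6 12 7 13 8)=(0 5 13 8 4 9 6 12 7 2 3)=[5, 1, 3, 0, 9, 13, 12, 2, 4, 6, 10, 11, 7, 8]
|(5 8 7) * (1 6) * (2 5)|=|(1 6)(2 5 8 7)|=4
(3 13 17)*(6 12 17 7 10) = [0, 1, 2, 13, 4, 5, 12, 10, 8, 9, 6, 11, 17, 7, 14, 15, 16, 3] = (3 13 7 10 6 12 17)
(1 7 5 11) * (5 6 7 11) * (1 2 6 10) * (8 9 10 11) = [0, 8, 6, 3, 4, 5, 7, 11, 9, 10, 1, 2] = (1 8 9 10)(2 6 7 11)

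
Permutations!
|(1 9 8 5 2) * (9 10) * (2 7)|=|(1 10 9 8 5 7 2)|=7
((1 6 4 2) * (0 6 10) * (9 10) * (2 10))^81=((0 6 4 10)(1 9 2))^81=(0 6 4 10)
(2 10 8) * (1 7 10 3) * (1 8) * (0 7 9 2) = (0 7 10 1 9 2 3 8) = [7, 9, 3, 8, 4, 5, 6, 10, 0, 2, 1]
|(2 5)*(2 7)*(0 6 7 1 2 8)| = |(0 6 7 8)(1 2 5)| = 12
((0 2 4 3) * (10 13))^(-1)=((0 2 4 3)(10 13))^(-1)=(0 3 4 2)(10 13)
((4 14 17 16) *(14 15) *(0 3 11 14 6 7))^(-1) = ((0 3 11 14 17 16 4 15 6 7))^(-1) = (0 7 6 15 4 16 17 14 11 3)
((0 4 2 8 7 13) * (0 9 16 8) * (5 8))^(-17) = (0 4 2)(5 8 7 13 9 16)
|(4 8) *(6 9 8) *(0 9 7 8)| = 4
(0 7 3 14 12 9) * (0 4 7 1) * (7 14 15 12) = (0 1)(3 15 12 9 4 14 7) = [1, 0, 2, 15, 14, 5, 6, 3, 8, 4, 10, 11, 9, 13, 7, 12]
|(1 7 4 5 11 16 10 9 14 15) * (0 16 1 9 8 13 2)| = 30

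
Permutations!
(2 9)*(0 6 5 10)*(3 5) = (0 6 3 5 10)(2 9) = [6, 1, 9, 5, 4, 10, 3, 7, 8, 2, 0]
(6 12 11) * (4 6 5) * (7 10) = (4 6 12 11 5)(7 10) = [0, 1, 2, 3, 6, 4, 12, 10, 8, 9, 7, 5, 11]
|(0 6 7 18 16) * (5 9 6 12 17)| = 9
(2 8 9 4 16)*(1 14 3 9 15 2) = (1 14 3 9 4 16)(2 8 15) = [0, 14, 8, 9, 16, 5, 6, 7, 15, 4, 10, 11, 12, 13, 3, 2, 1]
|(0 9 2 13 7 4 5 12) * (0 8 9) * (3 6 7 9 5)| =|(2 13 9)(3 6 7 4)(5 12 8)| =12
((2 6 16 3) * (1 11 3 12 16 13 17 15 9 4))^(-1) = ((1 11 3 2 6 13 17 15 9 4)(12 16))^(-1) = (1 4 9 15 17 13 6 2 3 11)(12 16)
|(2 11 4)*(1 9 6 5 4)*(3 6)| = |(1 9 3 6 5 4 2 11)| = 8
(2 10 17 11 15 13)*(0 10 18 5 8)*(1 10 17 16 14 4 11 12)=(0 17 12 1 10 16 14 4 11 15 13 2 18 5 8)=[17, 10, 18, 3, 11, 8, 6, 7, 0, 9, 16, 15, 1, 2, 4, 13, 14, 12, 5]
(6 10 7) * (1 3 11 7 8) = [0, 3, 2, 11, 4, 5, 10, 6, 1, 9, 8, 7] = (1 3 11 7 6 10 8)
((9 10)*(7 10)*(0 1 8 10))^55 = (0 1 8 10 9 7)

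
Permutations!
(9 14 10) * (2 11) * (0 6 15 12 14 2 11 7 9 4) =(0 6 15 12 14 10 4)(2 7 9) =[6, 1, 7, 3, 0, 5, 15, 9, 8, 2, 4, 11, 14, 13, 10, 12]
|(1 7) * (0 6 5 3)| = |(0 6 5 3)(1 7)| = 4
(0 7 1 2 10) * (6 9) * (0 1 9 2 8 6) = (0 7 9)(1 8 6 2 10) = [7, 8, 10, 3, 4, 5, 2, 9, 6, 0, 1]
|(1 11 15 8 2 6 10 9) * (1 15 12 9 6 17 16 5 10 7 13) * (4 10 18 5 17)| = |(1 11 12 9 15 8 2 4 10 6 7 13)(5 18)(16 17)| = 12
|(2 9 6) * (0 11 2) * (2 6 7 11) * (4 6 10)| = |(0 2 9 7 11 10 4 6)| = 8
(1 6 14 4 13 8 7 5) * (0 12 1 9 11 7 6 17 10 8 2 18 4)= [12, 17, 18, 3, 13, 9, 14, 5, 6, 11, 8, 7, 1, 2, 0, 15, 16, 10, 4]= (0 12 1 17 10 8 6 14)(2 18 4 13)(5 9 11 7)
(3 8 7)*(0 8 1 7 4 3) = [8, 7, 2, 1, 3, 5, 6, 0, 4] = (0 8 4 3 1 7)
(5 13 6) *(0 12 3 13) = [12, 1, 2, 13, 4, 0, 5, 7, 8, 9, 10, 11, 3, 6] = (0 12 3 13 6 5)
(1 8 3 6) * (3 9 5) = (1 8 9 5 3 6) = [0, 8, 2, 6, 4, 3, 1, 7, 9, 5]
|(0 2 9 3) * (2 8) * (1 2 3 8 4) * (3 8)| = |(0 4 1 2 9 3)| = 6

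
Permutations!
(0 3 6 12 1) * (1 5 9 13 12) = [3, 0, 2, 6, 4, 9, 1, 7, 8, 13, 10, 11, 5, 12] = (0 3 6 1)(5 9 13 12)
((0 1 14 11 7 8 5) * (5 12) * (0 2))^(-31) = (0 8 1 12 14 5 11 2 7) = ((0 1 14 11 7 8 12 5 2))^(-31)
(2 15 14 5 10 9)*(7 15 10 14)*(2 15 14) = [0, 1, 10, 3, 4, 2, 6, 14, 8, 15, 9, 11, 12, 13, 5, 7] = (2 10 9 15 7 14 5)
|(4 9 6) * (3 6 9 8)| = |(9)(3 6 4 8)| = 4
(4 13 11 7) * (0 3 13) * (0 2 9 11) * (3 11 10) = (0 11 7 4 2 9 10 3 13) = [11, 1, 9, 13, 2, 5, 6, 4, 8, 10, 3, 7, 12, 0]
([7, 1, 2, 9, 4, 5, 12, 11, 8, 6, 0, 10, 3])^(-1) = (0 10 11 7)(3 12 6 9)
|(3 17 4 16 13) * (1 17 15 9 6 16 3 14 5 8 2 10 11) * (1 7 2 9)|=140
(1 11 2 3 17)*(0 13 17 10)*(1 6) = (0 13 17 6 1 11 2 3 10) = [13, 11, 3, 10, 4, 5, 1, 7, 8, 9, 0, 2, 12, 17, 14, 15, 16, 6]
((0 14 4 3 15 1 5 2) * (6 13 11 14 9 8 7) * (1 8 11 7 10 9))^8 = (15)(6 7 13)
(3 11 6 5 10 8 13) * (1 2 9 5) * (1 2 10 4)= (1 10 8 13 3 11 6 2 9 5 4)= [0, 10, 9, 11, 1, 4, 2, 7, 13, 5, 8, 6, 12, 3]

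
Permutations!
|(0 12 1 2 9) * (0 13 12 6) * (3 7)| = 10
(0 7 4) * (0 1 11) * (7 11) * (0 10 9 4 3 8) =(0 11 10 9 4 1 7 3 8) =[11, 7, 2, 8, 1, 5, 6, 3, 0, 4, 9, 10]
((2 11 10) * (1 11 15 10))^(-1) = ((1 11)(2 15 10))^(-1) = (1 11)(2 10 15)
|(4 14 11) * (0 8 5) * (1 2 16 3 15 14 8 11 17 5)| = 12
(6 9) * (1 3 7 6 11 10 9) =(1 3 7 6)(9 11 10) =[0, 3, 2, 7, 4, 5, 1, 6, 8, 11, 9, 10]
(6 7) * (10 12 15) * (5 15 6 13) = (5 15 10 12 6 7 13) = [0, 1, 2, 3, 4, 15, 7, 13, 8, 9, 12, 11, 6, 5, 14, 10]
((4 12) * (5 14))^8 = (14)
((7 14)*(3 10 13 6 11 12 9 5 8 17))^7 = (3 5 11 10 8 12 13 17 9 6)(7 14)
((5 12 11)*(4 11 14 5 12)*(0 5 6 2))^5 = ((0 5 4 11 12 14 6 2))^5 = (0 14 4 2 12 5 6 11)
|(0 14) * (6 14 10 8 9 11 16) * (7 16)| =9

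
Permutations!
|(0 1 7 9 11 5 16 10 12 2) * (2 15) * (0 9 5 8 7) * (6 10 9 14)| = 6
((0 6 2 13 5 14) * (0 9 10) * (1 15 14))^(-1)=(0 10 9 14 15 1 5 13 2 6)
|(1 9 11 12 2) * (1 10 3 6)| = |(1 9 11 12 2 10 3 6)| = 8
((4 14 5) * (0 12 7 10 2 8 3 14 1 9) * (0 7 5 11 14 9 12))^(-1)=(1 4 5 12)(2 10 7 9 3 8)(11 14)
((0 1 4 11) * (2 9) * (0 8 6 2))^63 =((0 1 4 11 8 6 2 9))^63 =(0 9 2 6 8 11 4 1)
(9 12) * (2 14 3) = (2 14 3)(9 12) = [0, 1, 14, 2, 4, 5, 6, 7, 8, 12, 10, 11, 9, 13, 3]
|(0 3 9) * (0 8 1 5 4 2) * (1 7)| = 9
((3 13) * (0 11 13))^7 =(0 3 13 11)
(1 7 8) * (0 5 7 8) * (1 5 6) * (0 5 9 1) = (0 6)(1 8 9)(5 7) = [6, 8, 2, 3, 4, 7, 0, 5, 9, 1]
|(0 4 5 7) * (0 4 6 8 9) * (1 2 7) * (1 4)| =12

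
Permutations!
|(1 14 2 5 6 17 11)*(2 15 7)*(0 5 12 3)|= |(0 5 6 17 11 1 14 15 7 2 12 3)|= 12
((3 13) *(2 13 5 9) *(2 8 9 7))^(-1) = (2 7 5 3 13)(8 9)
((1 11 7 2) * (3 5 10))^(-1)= (1 2 7 11)(3 10 5)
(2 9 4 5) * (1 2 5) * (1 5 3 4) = (1 2 9)(3 4 5) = [0, 2, 9, 4, 5, 3, 6, 7, 8, 1]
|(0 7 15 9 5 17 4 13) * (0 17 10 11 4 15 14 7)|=8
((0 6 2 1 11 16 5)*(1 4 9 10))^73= (0 4 1 5 2 10 16 6 9 11)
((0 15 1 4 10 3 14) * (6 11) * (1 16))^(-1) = (0 14 3 10 4 1 16 15)(6 11)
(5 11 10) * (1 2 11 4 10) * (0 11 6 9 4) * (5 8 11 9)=(0 9 4 10 8 11 1 2 6 5)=[9, 2, 6, 3, 10, 0, 5, 7, 11, 4, 8, 1]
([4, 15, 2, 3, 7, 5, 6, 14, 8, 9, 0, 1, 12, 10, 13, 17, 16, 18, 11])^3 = [14, 18, 2, 3, 13, 5, 6, 10, 8, 9, 7, 17, 12, 4, 0, 11, 16, 1, 15]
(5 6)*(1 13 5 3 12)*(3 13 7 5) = (1 7 5 6 13 3 12) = [0, 7, 2, 12, 4, 6, 13, 5, 8, 9, 10, 11, 1, 3]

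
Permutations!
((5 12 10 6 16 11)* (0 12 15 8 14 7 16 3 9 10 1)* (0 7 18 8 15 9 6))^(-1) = (0 10 9 5 11 16 7 1 12)(3 6)(8 18 14) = ((0 12 1 7 16 11 5 9 10)(3 6)(8 14 18))^(-1)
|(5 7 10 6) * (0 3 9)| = 12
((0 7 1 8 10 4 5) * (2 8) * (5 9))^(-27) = (10)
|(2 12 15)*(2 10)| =4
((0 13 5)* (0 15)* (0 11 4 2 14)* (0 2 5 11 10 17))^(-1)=(0 17 10 15 5 4 11 13)(2 14)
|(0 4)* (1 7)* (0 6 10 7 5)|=|(0 4 6 10 7 1 5)|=7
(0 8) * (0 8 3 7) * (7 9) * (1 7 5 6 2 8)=(0 3 9 5 6 2 8 1 7)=[3, 7, 8, 9, 4, 6, 2, 0, 1, 5]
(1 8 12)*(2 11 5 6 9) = (1 8 12)(2 11 5 6 9) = [0, 8, 11, 3, 4, 6, 9, 7, 12, 2, 10, 5, 1]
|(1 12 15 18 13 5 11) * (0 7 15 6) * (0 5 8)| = 30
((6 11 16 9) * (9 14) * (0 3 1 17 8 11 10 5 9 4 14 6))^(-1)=(0 9 5 10 6 16 11 8 17 1 3)(4 14)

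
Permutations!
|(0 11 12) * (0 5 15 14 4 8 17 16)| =|(0 11 12 5 15 14 4 8 17 16)| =10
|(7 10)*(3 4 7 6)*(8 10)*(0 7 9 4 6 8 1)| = |(0 7 1)(3 6)(4 9)(8 10)| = 6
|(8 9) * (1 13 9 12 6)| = |(1 13 9 8 12 6)| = 6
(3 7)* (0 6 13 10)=[6, 1, 2, 7, 4, 5, 13, 3, 8, 9, 0, 11, 12, 10]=(0 6 13 10)(3 7)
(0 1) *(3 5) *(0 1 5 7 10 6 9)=(0 5 3 7 10 6 9)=[5, 1, 2, 7, 4, 3, 9, 10, 8, 0, 6]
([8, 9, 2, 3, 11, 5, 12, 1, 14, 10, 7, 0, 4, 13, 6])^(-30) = (0 4 6 8 11 12 14)(1 10)(7 9)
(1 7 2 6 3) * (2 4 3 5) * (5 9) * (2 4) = [0, 7, 6, 1, 3, 4, 9, 2, 8, 5] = (1 7 2 6 9 5 4 3)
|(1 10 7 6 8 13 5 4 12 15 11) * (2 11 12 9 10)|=24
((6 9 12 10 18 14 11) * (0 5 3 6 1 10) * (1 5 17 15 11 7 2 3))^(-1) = (0 12 9 6 3 2 7 14 18 10 1 5 11 15 17)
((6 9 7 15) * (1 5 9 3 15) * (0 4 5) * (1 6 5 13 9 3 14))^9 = (15)(0 4 13 9 7 6 14 1)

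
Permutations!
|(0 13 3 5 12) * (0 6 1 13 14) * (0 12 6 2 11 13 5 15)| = 24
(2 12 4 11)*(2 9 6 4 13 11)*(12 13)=(2 13 11 9 6 4)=[0, 1, 13, 3, 2, 5, 4, 7, 8, 6, 10, 9, 12, 11]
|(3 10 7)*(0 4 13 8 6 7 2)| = |(0 4 13 8 6 7 3 10 2)| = 9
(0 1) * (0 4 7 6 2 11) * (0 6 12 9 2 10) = (0 1 4 7 12 9 2 11 6 10) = [1, 4, 11, 3, 7, 5, 10, 12, 8, 2, 0, 6, 9]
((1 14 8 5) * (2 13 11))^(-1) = ((1 14 8 5)(2 13 11))^(-1) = (1 5 8 14)(2 11 13)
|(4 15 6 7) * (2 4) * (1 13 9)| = |(1 13 9)(2 4 15 6 7)| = 15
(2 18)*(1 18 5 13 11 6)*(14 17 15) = (1 18 2 5 13 11 6)(14 17 15) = [0, 18, 5, 3, 4, 13, 1, 7, 8, 9, 10, 6, 12, 11, 17, 14, 16, 15, 2]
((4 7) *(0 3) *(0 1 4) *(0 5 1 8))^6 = (8)(1 7)(4 5)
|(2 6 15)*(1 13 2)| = |(1 13 2 6 15)| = 5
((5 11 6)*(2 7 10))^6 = (11)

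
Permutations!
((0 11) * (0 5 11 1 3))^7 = ((0 1 3)(5 11))^7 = (0 1 3)(5 11)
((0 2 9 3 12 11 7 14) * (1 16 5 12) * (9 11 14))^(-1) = (0 14 12 5 16 1 3 9 7 11 2)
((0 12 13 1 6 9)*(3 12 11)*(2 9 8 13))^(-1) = ((0 11 3 12 2 9)(1 6 8 13))^(-1) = (0 9 2 12 3 11)(1 13 8 6)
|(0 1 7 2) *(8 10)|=|(0 1 7 2)(8 10)|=4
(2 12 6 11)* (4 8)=(2 12 6 11)(4 8)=[0, 1, 12, 3, 8, 5, 11, 7, 4, 9, 10, 2, 6]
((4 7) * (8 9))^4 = ((4 7)(8 9))^4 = (9)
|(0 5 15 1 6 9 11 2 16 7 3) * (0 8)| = 12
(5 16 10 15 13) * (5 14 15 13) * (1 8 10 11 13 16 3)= (1 8 10 16 11 13 14 15 5 3)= [0, 8, 2, 1, 4, 3, 6, 7, 10, 9, 16, 13, 12, 14, 15, 5, 11]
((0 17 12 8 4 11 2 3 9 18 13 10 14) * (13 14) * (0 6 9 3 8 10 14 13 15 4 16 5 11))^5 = (18)(0 4 15 10 12 17)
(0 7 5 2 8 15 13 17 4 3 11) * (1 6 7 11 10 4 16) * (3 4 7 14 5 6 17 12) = (0 11)(1 17 16)(2 8 15 13 12 3 10 7 6 14 5) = [11, 17, 8, 10, 4, 2, 14, 6, 15, 9, 7, 0, 3, 12, 5, 13, 1, 16]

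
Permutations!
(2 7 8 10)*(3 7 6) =(2 6 3 7 8 10) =[0, 1, 6, 7, 4, 5, 3, 8, 10, 9, 2]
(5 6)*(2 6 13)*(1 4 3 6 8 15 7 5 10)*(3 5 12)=[0, 4, 8, 6, 5, 13, 10, 12, 15, 9, 1, 11, 3, 2, 14, 7]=(1 4 5 13 2 8 15 7 12 3 6 10)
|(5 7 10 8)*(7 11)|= |(5 11 7 10 8)|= 5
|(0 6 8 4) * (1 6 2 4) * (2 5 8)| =|(0 5 8 1 6 2 4)| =7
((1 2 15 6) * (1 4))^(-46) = (1 4 6 15 2)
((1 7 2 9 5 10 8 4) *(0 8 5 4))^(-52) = (10)(1 9 7 4 2)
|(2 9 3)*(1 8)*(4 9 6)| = 10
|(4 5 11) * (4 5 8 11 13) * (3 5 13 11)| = 6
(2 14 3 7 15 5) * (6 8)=[0, 1, 14, 7, 4, 2, 8, 15, 6, 9, 10, 11, 12, 13, 3, 5]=(2 14 3 7 15 5)(6 8)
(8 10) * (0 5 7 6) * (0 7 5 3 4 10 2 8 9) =(0 3 4 10 9)(2 8)(6 7) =[3, 1, 8, 4, 10, 5, 7, 6, 2, 0, 9]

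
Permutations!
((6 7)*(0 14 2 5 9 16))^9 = ((0 14 2 5 9 16)(6 7))^9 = (0 5)(2 16)(6 7)(9 14)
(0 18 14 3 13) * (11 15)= (0 18 14 3 13)(11 15)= [18, 1, 2, 13, 4, 5, 6, 7, 8, 9, 10, 15, 12, 0, 3, 11, 16, 17, 14]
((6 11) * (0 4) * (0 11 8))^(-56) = (0 8 6 11 4)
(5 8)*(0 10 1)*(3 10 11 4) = (0 11 4 3 10 1)(5 8) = [11, 0, 2, 10, 3, 8, 6, 7, 5, 9, 1, 4]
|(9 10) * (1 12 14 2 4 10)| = 7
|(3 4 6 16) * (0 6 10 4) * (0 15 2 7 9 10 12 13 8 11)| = 14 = |(0 6 16 3 15 2 7 9 10 4 12 13 8 11)|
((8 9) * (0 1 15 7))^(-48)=(15)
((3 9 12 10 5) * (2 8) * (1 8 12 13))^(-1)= (1 13 9 3 5 10 12 2 8)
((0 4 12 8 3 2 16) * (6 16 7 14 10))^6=(0 7 4 14 12 10 8 6 3 16 2)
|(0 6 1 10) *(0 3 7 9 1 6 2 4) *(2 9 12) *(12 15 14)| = 11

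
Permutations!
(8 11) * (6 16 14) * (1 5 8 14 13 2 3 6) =(1 5 8 11 14)(2 3 6 16 13) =[0, 5, 3, 6, 4, 8, 16, 7, 11, 9, 10, 14, 12, 2, 1, 15, 13]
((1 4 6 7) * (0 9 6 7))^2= (0 6 9)(1 7 4)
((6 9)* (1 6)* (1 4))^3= (1 4 9 6)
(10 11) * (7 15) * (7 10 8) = (7 15 10 11 8) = [0, 1, 2, 3, 4, 5, 6, 15, 7, 9, 11, 8, 12, 13, 14, 10]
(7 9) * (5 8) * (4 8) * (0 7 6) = (0 7 9 6)(4 8 5) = [7, 1, 2, 3, 8, 4, 0, 9, 5, 6]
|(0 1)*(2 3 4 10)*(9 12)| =|(0 1)(2 3 4 10)(9 12)| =4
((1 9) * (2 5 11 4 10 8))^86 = (2 11 10)(4 8 5)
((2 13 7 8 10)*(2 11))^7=((2 13 7 8 10 11))^7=(2 13 7 8 10 11)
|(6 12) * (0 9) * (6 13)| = |(0 9)(6 12 13)| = 6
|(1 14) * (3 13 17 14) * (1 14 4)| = |(1 3 13 17 4)| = 5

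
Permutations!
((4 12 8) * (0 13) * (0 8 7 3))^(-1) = ((0 13 8 4 12 7 3))^(-1) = (0 3 7 12 4 8 13)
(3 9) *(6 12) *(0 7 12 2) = (0 7 12 6 2)(3 9) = [7, 1, 0, 9, 4, 5, 2, 12, 8, 3, 10, 11, 6]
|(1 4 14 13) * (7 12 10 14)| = |(1 4 7 12 10 14 13)| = 7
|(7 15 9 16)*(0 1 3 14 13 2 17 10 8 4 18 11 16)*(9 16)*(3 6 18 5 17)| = 60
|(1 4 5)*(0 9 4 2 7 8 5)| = 15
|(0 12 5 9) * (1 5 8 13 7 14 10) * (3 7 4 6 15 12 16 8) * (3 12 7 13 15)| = 20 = |(0 16 8 15 7 14 10 1 5 9)(3 13 4 6)|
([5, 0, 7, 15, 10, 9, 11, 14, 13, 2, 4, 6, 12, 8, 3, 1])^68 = [14, 7, 1, 9, 4, 3, 6, 0, 8, 15, 10, 11, 12, 13, 5, 2]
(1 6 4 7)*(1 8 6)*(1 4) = (1 4 7 8 6) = [0, 4, 2, 3, 7, 5, 1, 8, 6]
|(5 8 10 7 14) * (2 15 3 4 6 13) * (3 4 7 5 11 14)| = |(2 15 4 6 13)(3 7)(5 8 10)(11 14)| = 30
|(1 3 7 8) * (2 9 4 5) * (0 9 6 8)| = |(0 9 4 5 2 6 8 1 3 7)| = 10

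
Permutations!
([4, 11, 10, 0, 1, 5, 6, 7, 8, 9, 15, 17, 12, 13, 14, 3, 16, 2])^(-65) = [15, 0, 11, 10, 3, 5, 6, 7, 8, 9, 17, 4, 12, 13, 14, 2, 16, 1]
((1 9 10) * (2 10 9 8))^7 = ((1 8 2 10))^7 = (1 10 2 8)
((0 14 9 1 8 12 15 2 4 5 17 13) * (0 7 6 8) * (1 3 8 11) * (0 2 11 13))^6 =(0 15 17 12 5 8 4 3 2 9 1 14 11)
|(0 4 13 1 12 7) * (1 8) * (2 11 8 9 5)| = 11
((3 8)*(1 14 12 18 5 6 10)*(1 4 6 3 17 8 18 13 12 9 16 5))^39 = (1 5 14 3 9 18 16)(8 17)(12 13) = ((1 14 9 16 5 3 18)(4 6 10)(8 17)(12 13))^39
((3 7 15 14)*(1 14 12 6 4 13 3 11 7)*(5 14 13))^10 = (1 13 3)(4 14 7 12)(5 11 15 6)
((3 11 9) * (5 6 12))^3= ((3 11 9)(5 6 12))^3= (12)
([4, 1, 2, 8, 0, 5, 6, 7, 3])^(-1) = (0 4)(3 8)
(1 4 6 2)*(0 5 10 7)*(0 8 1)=(0 5 10 7 8 1 4 6 2)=[5, 4, 0, 3, 6, 10, 2, 8, 1, 9, 7]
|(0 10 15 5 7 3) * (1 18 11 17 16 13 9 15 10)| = 12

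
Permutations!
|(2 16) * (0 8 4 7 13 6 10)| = 14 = |(0 8 4 7 13 6 10)(2 16)|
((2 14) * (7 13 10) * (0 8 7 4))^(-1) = ((0 8 7 13 10 4)(2 14))^(-1) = (0 4 10 13 7 8)(2 14)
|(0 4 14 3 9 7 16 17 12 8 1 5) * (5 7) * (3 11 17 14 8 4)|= |(0 3 9 5)(1 7 16 14 11 17 12 4 8)|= 36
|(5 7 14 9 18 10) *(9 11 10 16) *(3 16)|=|(3 16 9 18)(5 7 14 11 10)|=20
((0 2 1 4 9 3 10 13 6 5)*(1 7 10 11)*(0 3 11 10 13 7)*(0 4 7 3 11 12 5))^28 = (0 11 2 1 4 7 9 13 12 6 5)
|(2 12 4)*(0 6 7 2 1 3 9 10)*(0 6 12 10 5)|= 28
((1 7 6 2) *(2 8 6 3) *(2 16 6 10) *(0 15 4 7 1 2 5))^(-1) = ((0 15 4 7 3 16 6 8 10 5))^(-1) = (0 5 10 8 6 16 3 7 4 15)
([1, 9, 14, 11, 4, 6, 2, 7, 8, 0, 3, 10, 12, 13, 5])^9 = (2 14 5 6)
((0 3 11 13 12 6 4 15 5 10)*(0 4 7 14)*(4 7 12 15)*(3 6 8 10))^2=((0 6 12 8 10 7 14)(3 11 13 15 5))^2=(0 12 10 14 6 8 7)(3 13 5 11 15)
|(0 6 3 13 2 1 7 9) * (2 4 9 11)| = |(0 6 3 13 4 9)(1 7 11 2)| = 12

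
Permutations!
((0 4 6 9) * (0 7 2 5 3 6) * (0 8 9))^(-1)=((0 4 8 9 7 2 5 3 6))^(-1)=(0 6 3 5 2 7 9 8 4)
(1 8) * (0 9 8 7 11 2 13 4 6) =(0 9 8 1 7 11 2 13 4 6) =[9, 7, 13, 3, 6, 5, 0, 11, 1, 8, 10, 2, 12, 4]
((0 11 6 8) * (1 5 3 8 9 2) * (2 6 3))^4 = (11)(1 5 2)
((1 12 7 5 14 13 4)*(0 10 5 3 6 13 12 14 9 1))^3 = (0 9 12 6)(1 7 13 10)(3 4 5 14)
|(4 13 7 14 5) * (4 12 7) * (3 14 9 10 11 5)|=6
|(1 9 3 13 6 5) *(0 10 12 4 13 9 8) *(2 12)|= |(0 10 2 12 4 13 6 5 1 8)(3 9)|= 10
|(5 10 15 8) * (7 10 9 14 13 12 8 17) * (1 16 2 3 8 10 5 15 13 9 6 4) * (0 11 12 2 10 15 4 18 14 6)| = 56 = |(0 11 12 15 17 7 5)(1 16 10 13 2 3 8 4)(6 18 14 9)|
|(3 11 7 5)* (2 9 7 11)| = 5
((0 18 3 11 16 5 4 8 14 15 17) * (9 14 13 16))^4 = ((0 18 3 11 9 14 15 17)(4 8 13 16 5))^4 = (0 9)(3 15)(4 5 16 13 8)(11 17)(14 18)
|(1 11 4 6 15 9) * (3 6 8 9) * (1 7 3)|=9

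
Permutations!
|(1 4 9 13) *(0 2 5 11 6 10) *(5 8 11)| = |(0 2 8 11 6 10)(1 4 9 13)| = 12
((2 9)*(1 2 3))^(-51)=((1 2 9 3))^(-51)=(1 2 9 3)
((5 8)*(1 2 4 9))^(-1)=(1 9 4 2)(5 8)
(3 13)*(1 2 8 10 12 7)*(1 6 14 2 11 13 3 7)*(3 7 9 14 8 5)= (1 11 13 9 14 2 5 3 7 6 8 10 12)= [0, 11, 5, 7, 4, 3, 8, 6, 10, 14, 12, 13, 1, 9, 2]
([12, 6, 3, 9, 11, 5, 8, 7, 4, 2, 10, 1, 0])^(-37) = [12, 4, 9, 2, 6, 5, 11, 7, 1, 3, 10, 8, 0]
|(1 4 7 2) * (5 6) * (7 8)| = 10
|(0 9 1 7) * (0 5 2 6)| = |(0 9 1 7 5 2 6)| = 7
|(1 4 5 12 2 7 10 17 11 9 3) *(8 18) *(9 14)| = |(1 4 5 12 2 7 10 17 11 14 9 3)(8 18)| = 12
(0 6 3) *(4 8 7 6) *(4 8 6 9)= (0 8 7 9 4 6 3)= [8, 1, 2, 0, 6, 5, 3, 9, 7, 4]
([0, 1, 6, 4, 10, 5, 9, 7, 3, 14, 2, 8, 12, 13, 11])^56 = [0, 1, 9, 10, 2, 5, 14, 7, 4, 11, 6, 3, 12, 13, 8]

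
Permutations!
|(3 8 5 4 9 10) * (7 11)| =6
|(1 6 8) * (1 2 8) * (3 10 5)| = 6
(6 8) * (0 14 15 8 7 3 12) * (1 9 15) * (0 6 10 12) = (0 14 1 9 15 8 10 12 6 7 3) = [14, 9, 2, 0, 4, 5, 7, 3, 10, 15, 12, 11, 6, 13, 1, 8]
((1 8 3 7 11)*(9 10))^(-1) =(1 11 7 3 8)(9 10)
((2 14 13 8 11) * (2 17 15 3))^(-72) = (17)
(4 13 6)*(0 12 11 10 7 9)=[12, 1, 2, 3, 13, 5, 4, 9, 8, 0, 7, 10, 11, 6]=(0 12 11 10 7 9)(4 13 6)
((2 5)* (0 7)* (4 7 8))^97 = ((0 8 4 7)(2 5))^97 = (0 8 4 7)(2 5)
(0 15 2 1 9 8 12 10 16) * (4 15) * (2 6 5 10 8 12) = (0 4 15 6 5 10 16)(1 9 12 8 2) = [4, 9, 1, 3, 15, 10, 5, 7, 2, 12, 16, 11, 8, 13, 14, 6, 0]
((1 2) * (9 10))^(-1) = ((1 2)(9 10))^(-1) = (1 2)(9 10)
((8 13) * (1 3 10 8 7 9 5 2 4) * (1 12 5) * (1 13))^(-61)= (1 8 10 3)(2 5 12 4)(7 13 9)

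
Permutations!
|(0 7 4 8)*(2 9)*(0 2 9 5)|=6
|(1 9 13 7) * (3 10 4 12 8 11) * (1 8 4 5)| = |(1 9 13 7 8 11 3 10 5)(4 12)| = 18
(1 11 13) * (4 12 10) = (1 11 13)(4 12 10) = [0, 11, 2, 3, 12, 5, 6, 7, 8, 9, 4, 13, 10, 1]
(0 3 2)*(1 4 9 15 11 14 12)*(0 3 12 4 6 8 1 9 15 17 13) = [12, 6, 3, 2, 15, 5, 8, 7, 1, 17, 10, 14, 9, 0, 4, 11, 16, 13] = (0 12 9 17 13)(1 6 8)(2 3)(4 15 11 14)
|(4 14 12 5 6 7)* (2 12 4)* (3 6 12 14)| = 6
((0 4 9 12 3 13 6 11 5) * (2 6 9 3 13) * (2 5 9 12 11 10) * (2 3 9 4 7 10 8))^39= (0 5 3 10 7)(12 13)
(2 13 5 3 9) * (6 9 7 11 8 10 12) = (2 13 5 3 7 11 8 10 12 6 9) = [0, 1, 13, 7, 4, 3, 9, 11, 10, 2, 12, 8, 6, 5]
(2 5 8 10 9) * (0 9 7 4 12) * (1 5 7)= (0 9 2 7 4 12)(1 5 8 10)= [9, 5, 7, 3, 12, 8, 6, 4, 10, 2, 1, 11, 0]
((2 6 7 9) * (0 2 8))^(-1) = (0 8 9 7 6 2)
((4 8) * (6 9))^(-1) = ((4 8)(6 9))^(-1) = (4 8)(6 9)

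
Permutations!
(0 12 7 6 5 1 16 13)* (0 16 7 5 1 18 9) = [12, 7, 2, 3, 4, 18, 1, 6, 8, 0, 10, 11, 5, 16, 14, 15, 13, 17, 9] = (0 12 5 18 9)(1 7 6)(13 16)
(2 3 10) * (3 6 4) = (2 6 4 3 10) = [0, 1, 6, 10, 3, 5, 4, 7, 8, 9, 2]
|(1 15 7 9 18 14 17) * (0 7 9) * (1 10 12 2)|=18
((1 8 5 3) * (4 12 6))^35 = (1 3 5 8)(4 6 12)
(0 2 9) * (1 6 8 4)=(0 2 9)(1 6 8 4)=[2, 6, 9, 3, 1, 5, 8, 7, 4, 0]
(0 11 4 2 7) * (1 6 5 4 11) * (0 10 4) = (11)(0 1 6 5)(2 7 10 4) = [1, 6, 7, 3, 2, 0, 5, 10, 8, 9, 4, 11]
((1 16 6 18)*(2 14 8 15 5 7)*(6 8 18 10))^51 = ((1 16 8 15 5 7 2 14 18)(6 10))^51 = (1 2 15)(5 16 14)(6 10)(7 8 18)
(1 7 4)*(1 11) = (1 7 4 11) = [0, 7, 2, 3, 11, 5, 6, 4, 8, 9, 10, 1]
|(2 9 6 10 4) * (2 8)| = 6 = |(2 9 6 10 4 8)|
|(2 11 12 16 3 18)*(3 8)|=7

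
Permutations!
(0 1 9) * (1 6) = (0 6 1 9) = [6, 9, 2, 3, 4, 5, 1, 7, 8, 0]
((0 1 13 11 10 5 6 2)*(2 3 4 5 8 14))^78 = (0 14 10 13)(1 2 8 11)(3 5)(4 6)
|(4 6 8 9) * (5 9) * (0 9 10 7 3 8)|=20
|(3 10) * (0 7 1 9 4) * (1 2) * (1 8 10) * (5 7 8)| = |(0 8 10 3 1 9 4)(2 5 7)| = 21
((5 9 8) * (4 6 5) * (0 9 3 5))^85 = ((0 9 8 4 6)(3 5))^85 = (9)(3 5)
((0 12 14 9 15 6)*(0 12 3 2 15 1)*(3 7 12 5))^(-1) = ((0 7 12 14 9 1)(2 15 6 5 3))^(-1) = (0 1 9 14 12 7)(2 3 5 6 15)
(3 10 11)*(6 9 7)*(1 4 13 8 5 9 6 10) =(1 4 13 8 5 9 7 10 11 3) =[0, 4, 2, 1, 13, 9, 6, 10, 5, 7, 11, 3, 12, 8]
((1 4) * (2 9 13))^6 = (13)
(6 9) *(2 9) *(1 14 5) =[0, 14, 9, 3, 4, 1, 2, 7, 8, 6, 10, 11, 12, 13, 5] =(1 14 5)(2 9 6)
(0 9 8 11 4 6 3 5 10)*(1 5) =(0 9 8 11 4 6 3 1 5 10) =[9, 5, 2, 1, 6, 10, 3, 7, 11, 8, 0, 4]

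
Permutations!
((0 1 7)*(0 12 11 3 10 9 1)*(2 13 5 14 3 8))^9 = ((1 7 12 11 8 2 13 5 14 3 10 9))^9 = (1 3 13 11)(2 12 9 14)(5 8 7 10)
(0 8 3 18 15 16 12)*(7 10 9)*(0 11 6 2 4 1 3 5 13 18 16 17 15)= [8, 3, 4, 16, 1, 13, 2, 10, 5, 7, 9, 6, 11, 18, 14, 17, 12, 15, 0]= (0 8 5 13 18)(1 3 16 12 11 6 2 4)(7 10 9)(15 17)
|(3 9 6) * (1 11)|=|(1 11)(3 9 6)|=6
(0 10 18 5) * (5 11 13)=(0 10 18 11 13 5)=[10, 1, 2, 3, 4, 0, 6, 7, 8, 9, 18, 13, 12, 5, 14, 15, 16, 17, 11]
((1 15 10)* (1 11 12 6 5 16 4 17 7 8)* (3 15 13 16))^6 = (1 8 7 17 4 16 13)(3 5 6 12 11 10 15)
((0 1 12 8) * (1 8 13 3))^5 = (0 8)(1 12 13 3)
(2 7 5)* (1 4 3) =[0, 4, 7, 1, 3, 2, 6, 5] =(1 4 3)(2 7 5)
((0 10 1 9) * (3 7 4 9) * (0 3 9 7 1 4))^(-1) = (0 7 4 10)(1 3 9)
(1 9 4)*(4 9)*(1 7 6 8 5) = (9)(1 4 7 6 8 5) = [0, 4, 2, 3, 7, 1, 8, 6, 5, 9]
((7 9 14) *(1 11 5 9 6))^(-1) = ((1 11 5 9 14 7 6))^(-1) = (1 6 7 14 9 5 11)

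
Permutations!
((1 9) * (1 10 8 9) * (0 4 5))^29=(0 5 4)(8 10 9)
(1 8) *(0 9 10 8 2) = [9, 2, 0, 3, 4, 5, 6, 7, 1, 10, 8] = (0 9 10 8 1 2)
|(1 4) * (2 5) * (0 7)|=2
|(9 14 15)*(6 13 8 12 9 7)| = |(6 13 8 12 9 14 15 7)| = 8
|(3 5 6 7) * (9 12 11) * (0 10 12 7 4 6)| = |(0 10 12 11 9 7 3 5)(4 6)| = 8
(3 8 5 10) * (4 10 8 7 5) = (3 7 5 8 4 10) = [0, 1, 2, 7, 10, 8, 6, 5, 4, 9, 3]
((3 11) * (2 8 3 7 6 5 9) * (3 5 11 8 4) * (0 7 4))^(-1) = (0 2 9 5 8 3 4 11 6 7)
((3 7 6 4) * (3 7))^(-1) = (4 6 7) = ((4 7 6))^(-1)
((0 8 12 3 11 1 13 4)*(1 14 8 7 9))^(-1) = ((0 7 9 1 13 4)(3 11 14 8 12))^(-1) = (0 4 13 1 9 7)(3 12 8 14 11)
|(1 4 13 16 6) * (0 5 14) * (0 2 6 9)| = 10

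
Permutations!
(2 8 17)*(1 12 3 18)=(1 12 3 18)(2 8 17)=[0, 12, 8, 18, 4, 5, 6, 7, 17, 9, 10, 11, 3, 13, 14, 15, 16, 2, 1]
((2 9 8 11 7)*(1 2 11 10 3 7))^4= ((1 2 9 8 10 3 7 11))^4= (1 10)(2 3)(7 9)(8 11)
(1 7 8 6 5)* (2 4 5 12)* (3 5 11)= (1 7 8 6 12 2 4 11 3 5)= [0, 7, 4, 5, 11, 1, 12, 8, 6, 9, 10, 3, 2]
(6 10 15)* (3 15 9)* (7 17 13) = [0, 1, 2, 15, 4, 5, 10, 17, 8, 3, 9, 11, 12, 7, 14, 6, 16, 13] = (3 15 6 10 9)(7 17 13)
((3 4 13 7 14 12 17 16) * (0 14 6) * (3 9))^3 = ((0 14 12 17 16 9 3 4 13 7 6))^3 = (0 17 3 7 14 16 4 6 12 9 13)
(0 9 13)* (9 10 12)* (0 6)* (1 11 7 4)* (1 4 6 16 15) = (0 10 12 9 13 16 15 1 11 7 6) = [10, 11, 2, 3, 4, 5, 0, 6, 8, 13, 12, 7, 9, 16, 14, 1, 15]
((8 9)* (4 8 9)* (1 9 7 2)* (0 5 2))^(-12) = (9)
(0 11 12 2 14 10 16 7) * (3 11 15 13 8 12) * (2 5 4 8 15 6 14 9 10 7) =(0 6 14 7)(2 9 10 16)(3 11)(4 8 12 5)(13 15) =[6, 1, 9, 11, 8, 4, 14, 0, 12, 10, 16, 3, 5, 15, 7, 13, 2]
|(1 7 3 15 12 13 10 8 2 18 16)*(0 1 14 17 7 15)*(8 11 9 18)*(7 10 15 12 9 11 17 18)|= 24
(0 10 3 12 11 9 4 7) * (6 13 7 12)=(0 10 3 6 13 7)(4 12 11 9)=[10, 1, 2, 6, 12, 5, 13, 0, 8, 4, 3, 9, 11, 7]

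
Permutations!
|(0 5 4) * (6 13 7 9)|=|(0 5 4)(6 13 7 9)|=12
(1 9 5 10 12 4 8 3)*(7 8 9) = (1 7 8 3)(4 9 5 10 12) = [0, 7, 2, 1, 9, 10, 6, 8, 3, 5, 12, 11, 4]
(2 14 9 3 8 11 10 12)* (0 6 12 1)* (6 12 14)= [12, 0, 6, 8, 4, 5, 14, 7, 11, 3, 1, 10, 2, 13, 9]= (0 12 2 6 14 9 3 8 11 10 1)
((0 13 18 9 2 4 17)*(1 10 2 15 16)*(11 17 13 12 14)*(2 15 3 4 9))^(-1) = (0 17 11 14 12)(1 16 15 10)(2 18 13 4 3 9)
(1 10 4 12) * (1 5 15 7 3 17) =(1 10 4 12 5 15 7 3 17) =[0, 10, 2, 17, 12, 15, 6, 3, 8, 9, 4, 11, 5, 13, 14, 7, 16, 1]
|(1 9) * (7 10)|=|(1 9)(7 10)|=2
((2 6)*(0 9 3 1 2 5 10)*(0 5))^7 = (0 9 3 1 2 6)(5 10)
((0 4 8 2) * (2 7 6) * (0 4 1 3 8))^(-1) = ((0 1 3 8 7 6 2 4))^(-1) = (0 4 2 6 7 8 3 1)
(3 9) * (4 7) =(3 9)(4 7) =[0, 1, 2, 9, 7, 5, 6, 4, 8, 3]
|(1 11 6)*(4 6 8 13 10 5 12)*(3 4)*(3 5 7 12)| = 11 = |(1 11 8 13 10 7 12 5 3 4 6)|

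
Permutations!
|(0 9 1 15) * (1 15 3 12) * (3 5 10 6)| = 6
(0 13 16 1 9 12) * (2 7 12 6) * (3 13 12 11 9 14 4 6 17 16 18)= [12, 14, 7, 13, 6, 5, 2, 11, 8, 17, 10, 9, 0, 18, 4, 15, 1, 16, 3]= (0 12)(1 14 4 6 2 7 11 9 17 16)(3 13 18)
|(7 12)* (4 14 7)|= 4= |(4 14 7 12)|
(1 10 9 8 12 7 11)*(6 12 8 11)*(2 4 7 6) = (1 10 9 11)(2 4 7)(6 12) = [0, 10, 4, 3, 7, 5, 12, 2, 8, 11, 9, 1, 6]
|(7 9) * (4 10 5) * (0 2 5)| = 10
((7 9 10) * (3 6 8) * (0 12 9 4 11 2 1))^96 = ((0 12 9 10 7 4 11 2 1)(3 6 8))^96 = (0 11 10)(1 4 9)(2 7 12)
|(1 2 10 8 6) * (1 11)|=|(1 2 10 8 6 11)|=6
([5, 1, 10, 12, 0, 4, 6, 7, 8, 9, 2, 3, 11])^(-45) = (12)(2 10)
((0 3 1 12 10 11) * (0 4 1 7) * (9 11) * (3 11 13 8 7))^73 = (0 1 9 7 4 10 8 11 12 13) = ((0 11 4 1 12 10 9 13 8 7))^73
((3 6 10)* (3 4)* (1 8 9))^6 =((1 8 9)(3 6 10 4))^6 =(3 10)(4 6)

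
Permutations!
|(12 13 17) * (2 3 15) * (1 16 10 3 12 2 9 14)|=28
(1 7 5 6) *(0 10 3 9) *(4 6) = [10, 7, 2, 9, 6, 4, 1, 5, 8, 0, 3] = (0 10 3 9)(1 7 5 4 6)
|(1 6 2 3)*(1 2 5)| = |(1 6 5)(2 3)| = 6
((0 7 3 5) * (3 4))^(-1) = ((0 7 4 3 5))^(-1) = (0 5 3 4 7)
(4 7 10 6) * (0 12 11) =(0 12 11)(4 7 10 6) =[12, 1, 2, 3, 7, 5, 4, 10, 8, 9, 6, 0, 11]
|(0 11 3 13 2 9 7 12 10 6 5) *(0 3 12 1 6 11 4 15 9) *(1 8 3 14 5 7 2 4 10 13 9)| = 14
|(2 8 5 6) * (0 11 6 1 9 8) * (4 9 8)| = |(0 11 6 2)(1 8 5)(4 9)| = 12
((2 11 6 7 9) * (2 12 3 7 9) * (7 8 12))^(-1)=((2 11 6 9 7)(3 8 12))^(-1)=(2 7 9 6 11)(3 12 8)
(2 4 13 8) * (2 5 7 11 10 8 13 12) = [0, 1, 4, 3, 12, 7, 6, 11, 5, 9, 8, 10, 2, 13] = (13)(2 4 12)(5 7 11 10 8)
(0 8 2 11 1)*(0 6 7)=(0 8 2 11 1 6 7)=[8, 6, 11, 3, 4, 5, 7, 0, 2, 9, 10, 1]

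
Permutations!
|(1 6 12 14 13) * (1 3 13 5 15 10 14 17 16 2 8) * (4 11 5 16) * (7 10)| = 14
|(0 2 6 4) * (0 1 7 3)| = |(0 2 6 4 1 7 3)| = 7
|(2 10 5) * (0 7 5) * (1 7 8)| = 7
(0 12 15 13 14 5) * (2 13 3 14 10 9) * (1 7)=(0 12 15 3 14 5)(1 7)(2 13 10 9)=[12, 7, 13, 14, 4, 0, 6, 1, 8, 2, 9, 11, 15, 10, 5, 3]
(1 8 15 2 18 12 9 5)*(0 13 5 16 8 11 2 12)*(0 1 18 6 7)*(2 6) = [13, 11, 2, 3, 4, 18, 7, 0, 15, 16, 10, 6, 9, 5, 14, 12, 8, 17, 1] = (0 13 5 18 1 11 6 7)(8 15 12 9 16)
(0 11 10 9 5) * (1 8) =(0 11 10 9 5)(1 8) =[11, 8, 2, 3, 4, 0, 6, 7, 1, 5, 9, 10]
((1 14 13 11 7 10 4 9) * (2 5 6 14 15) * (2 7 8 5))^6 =(15) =((1 15 7 10 4 9)(5 6 14 13 11 8))^6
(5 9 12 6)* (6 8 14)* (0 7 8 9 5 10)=(0 7 8 14 6 10)(9 12)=[7, 1, 2, 3, 4, 5, 10, 8, 14, 12, 0, 11, 9, 13, 6]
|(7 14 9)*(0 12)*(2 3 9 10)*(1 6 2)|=8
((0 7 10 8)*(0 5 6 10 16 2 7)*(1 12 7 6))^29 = (1 7 2 10 5 12 16 6 8)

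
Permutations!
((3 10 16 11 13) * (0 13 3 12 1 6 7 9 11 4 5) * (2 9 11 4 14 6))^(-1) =(0 5 4 9 2 1 12 13)(3 11 7 6 14 16 10)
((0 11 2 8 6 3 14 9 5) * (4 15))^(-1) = ((0 11 2 8 6 3 14 9 5)(4 15))^(-1) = (0 5 9 14 3 6 8 2 11)(4 15)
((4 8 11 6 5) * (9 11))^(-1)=(4 5 6 11 9 8)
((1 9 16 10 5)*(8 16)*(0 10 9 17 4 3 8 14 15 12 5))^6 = ((0 10)(1 17 4 3 8 16 9 14 15 12 5))^6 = (1 9 17 14 4 15 3 12 8 5 16)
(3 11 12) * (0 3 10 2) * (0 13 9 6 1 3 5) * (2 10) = (0 5)(1 3 11 12 2 13 9 6) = [5, 3, 13, 11, 4, 0, 1, 7, 8, 6, 10, 12, 2, 9]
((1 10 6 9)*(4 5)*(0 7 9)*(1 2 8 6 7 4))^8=((0 4 5 1 10 7 9 2 8 6))^8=(0 8 9 10 5)(1 4 6 2 7)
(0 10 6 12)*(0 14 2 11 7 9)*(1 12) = (0 10 6 1 12 14 2 11 7 9) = [10, 12, 11, 3, 4, 5, 1, 9, 8, 0, 6, 7, 14, 13, 2]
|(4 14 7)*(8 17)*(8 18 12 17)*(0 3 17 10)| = 6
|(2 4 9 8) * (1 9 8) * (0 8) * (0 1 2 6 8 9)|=10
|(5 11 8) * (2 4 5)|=5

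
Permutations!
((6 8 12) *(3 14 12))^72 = ((3 14 12 6 8))^72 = (3 12 8 14 6)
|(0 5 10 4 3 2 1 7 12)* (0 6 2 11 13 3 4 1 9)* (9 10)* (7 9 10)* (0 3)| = |(0 5 10 1 9 3 11 13)(2 7 12 6)| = 8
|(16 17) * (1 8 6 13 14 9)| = |(1 8 6 13 14 9)(16 17)| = 6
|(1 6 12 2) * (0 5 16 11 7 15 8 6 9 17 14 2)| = 45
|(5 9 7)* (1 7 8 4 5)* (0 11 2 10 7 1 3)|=|(0 11 2 10 7 3)(4 5 9 8)|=12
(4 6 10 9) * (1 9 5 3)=(1 9 4 6 10 5 3)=[0, 9, 2, 1, 6, 3, 10, 7, 8, 4, 5]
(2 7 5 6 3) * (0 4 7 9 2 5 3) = [4, 1, 9, 5, 7, 6, 0, 3, 8, 2] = (0 4 7 3 5 6)(2 9)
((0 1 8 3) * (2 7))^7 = (0 3 8 1)(2 7)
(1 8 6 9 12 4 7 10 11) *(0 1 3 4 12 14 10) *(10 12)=(0 1 8 6 9 14 12 10 11 3 4 7)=[1, 8, 2, 4, 7, 5, 9, 0, 6, 14, 11, 3, 10, 13, 12]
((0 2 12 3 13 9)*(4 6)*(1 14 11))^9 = (14)(0 3)(2 13)(4 6)(9 12)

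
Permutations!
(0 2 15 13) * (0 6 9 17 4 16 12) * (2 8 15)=(0 8 15 13 6 9 17 4 16 12)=[8, 1, 2, 3, 16, 5, 9, 7, 15, 17, 10, 11, 0, 6, 14, 13, 12, 4]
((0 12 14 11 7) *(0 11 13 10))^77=(0 14 10 12 13)(7 11)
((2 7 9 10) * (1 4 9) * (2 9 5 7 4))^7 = ((1 2 4 5 7)(9 10))^7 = (1 4 7 2 5)(9 10)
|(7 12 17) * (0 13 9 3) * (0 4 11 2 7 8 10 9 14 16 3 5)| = |(0 13 14 16 3 4 11 2 7 12 17 8 10 9 5)| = 15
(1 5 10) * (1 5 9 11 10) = (1 9 11 10 5) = [0, 9, 2, 3, 4, 1, 6, 7, 8, 11, 5, 10]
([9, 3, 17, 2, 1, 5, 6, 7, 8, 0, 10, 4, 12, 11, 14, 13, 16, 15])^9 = [9, 3, 17, 2, 1, 5, 6, 7, 8, 0, 10, 4, 12, 11, 14, 13, 16, 15]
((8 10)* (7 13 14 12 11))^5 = ((7 13 14 12 11)(8 10))^5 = (14)(8 10)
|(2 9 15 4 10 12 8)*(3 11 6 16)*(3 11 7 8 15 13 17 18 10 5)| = |(2 9 13 17 18 10 12 15 4 5 3 7 8)(6 16 11)| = 39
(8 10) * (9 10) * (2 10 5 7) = [0, 1, 10, 3, 4, 7, 6, 2, 9, 5, 8] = (2 10 8 9 5 7)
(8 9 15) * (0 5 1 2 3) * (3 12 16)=(0 5 1 2 12 16 3)(8 9 15)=[5, 2, 12, 0, 4, 1, 6, 7, 9, 15, 10, 11, 16, 13, 14, 8, 3]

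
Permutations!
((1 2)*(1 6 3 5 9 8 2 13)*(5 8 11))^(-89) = ((1 13)(2 6 3 8)(5 9 11))^(-89) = (1 13)(2 8 3 6)(5 9 11)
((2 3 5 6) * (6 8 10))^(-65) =((2 3 5 8 10 6))^(-65) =(2 3 5 8 10 6)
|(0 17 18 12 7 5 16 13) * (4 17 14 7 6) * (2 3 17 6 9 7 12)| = |(0 14 12 9 7 5 16 13)(2 3 17 18)(4 6)| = 8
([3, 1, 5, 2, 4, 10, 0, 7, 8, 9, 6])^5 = (0 6 10 5 2 3)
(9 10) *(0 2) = (0 2)(9 10) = [2, 1, 0, 3, 4, 5, 6, 7, 8, 10, 9]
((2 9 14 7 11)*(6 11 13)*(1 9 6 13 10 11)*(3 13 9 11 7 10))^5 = (1 11 2 6)(3 7 10 14 9 13)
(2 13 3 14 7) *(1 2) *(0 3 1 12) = (0 3 14 7 12)(1 2 13) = [3, 2, 13, 14, 4, 5, 6, 12, 8, 9, 10, 11, 0, 1, 7]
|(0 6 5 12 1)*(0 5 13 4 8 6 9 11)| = |(0 9 11)(1 5 12)(4 8 6 13)| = 12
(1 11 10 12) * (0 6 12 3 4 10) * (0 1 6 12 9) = [12, 11, 2, 4, 10, 5, 9, 7, 8, 0, 3, 1, 6] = (0 12 6 9)(1 11)(3 4 10)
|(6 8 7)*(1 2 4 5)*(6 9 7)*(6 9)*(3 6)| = |(1 2 4 5)(3 6 8 9 7)| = 20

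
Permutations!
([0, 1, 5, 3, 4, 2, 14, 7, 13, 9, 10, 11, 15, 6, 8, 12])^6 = (15)(6 8)(13 14)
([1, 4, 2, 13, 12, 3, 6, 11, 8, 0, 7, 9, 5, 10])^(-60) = (0 13 1 10 4 7 12 11 5 9 3)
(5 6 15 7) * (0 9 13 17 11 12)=(0 9 13 17 11 12)(5 6 15 7)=[9, 1, 2, 3, 4, 6, 15, 5, 8, 13, 10, 12, 0, 17, 14, 7, 16, 11]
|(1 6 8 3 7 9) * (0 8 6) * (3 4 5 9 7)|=6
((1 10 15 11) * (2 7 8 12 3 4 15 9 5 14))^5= (1 2 4 9 8 11 14 3 10 7 15 5 12)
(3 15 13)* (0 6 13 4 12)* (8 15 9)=(0 6 13 3 9 8 15 4 12)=[6, 1, 2, 9, 12, 5, 13, 7, 15, 8, 10, 11, 0, 3, 14, 4]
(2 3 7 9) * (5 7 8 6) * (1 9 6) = (1 9 2 3 8)(5 7 6) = [0, 9, 3, 8, 4, 7, 5, 6, 1, 2]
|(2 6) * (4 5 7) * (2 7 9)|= |(2 6 7 4 5 9)|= 6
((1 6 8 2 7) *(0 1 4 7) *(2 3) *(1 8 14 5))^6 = (0 3)(1 14)(2 8)(5 6)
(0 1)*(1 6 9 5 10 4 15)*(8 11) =(0 6 9 5 10 4 15 1)(8 11) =[6, 0, 2, 3, 15, 10, 9, 7, 11, 5, 4, 8, 12, 13, 14, 1]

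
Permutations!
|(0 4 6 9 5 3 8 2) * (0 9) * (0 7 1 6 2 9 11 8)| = |(0 4 2 11 8 9 5 3)(1 6 7)| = 24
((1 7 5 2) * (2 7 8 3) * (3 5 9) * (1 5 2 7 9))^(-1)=((1 8 2 5 9 3 7))^(-1)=(1 7 3 9 5 2 8)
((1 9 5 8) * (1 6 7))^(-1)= (1 7 6 8 5 9)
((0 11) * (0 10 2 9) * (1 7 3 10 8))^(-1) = (0 9 2 10 3 7 1 8 11)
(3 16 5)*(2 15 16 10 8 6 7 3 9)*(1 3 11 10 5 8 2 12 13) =(1 3 5 9 12 13)(2 15 16 8 6 7 11 10) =[0, 3, 15, 5, 4, 9, 7, 11, 6, 12, 2, 10, 13, 1, 14, 16, 8]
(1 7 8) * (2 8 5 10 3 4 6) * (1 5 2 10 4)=[0, 7, 8, 1, 6, 4, 10, 2, 5, 9, 3]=(1 7 2 8 5 4 6 10 3)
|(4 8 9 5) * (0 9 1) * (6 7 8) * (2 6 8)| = |(0 9 5 4 8 1)(2 6 7)| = 6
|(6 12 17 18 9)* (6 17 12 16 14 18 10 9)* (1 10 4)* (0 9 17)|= 4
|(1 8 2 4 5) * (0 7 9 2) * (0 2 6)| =|(0 7 9 6)(1 8 2 4 5)| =20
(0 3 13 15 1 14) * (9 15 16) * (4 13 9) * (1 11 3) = (0 1 14)(3 9 15 11)(4 13 16) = [1, 14, 2, 9, 13, 5, 6, 7, 8, 15, 10, 3, 12, 16, 0, 11, 4]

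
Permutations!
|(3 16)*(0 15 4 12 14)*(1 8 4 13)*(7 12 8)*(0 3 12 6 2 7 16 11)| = 18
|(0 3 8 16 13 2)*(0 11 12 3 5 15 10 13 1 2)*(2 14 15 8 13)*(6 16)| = 14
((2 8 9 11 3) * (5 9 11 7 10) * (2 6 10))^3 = ((2 8 11 3 6 10 5 9 7))^3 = (2 3 5)(6 9 8)(7 11 10)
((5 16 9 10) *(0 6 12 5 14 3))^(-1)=((0 6 12 5 16 9 10 14 3))^(-1)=(0 3 14 10 9 16 5 12 6)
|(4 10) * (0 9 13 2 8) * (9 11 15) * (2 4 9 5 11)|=12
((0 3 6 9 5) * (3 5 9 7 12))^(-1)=((0 5)(3 6 7 12))^(-1)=(0 5)(3 12 7 6)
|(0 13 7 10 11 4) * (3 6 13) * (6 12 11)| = |(0 3 12 11 4)(6 13 7 10)| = 20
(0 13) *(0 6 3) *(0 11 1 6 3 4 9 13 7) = (0 7)(1 6 4 9 13 3 11) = [7, 6, 2, 11, 9, 5, 4, 0, 8, 13, 10, 1, 12, 3]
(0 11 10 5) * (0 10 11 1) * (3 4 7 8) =(11)(0 1)(3 4 7 8)(5 10) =[1, 0, 2, 4, 7, 10, 6, 8, 3, 9, 5, 11]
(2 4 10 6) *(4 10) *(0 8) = (0 8)(2 10 6) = [8, 1, 10, 3, 4, 5, 2, 7, 0, 9, 6]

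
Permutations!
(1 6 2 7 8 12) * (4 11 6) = (1 4 11 6 2 7 8 12) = [0, 4, 7, 3, 11, 5, 2, 8, 12, 9, 10, 6, 1]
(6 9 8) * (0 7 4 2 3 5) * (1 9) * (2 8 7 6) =(0 6 1 9 7 4 8 2 3 5) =[6, 9, 3, 5, 8, 0, 1, 4, 2, 7]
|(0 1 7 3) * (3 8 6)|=|(0 1 7 8 6 3)|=6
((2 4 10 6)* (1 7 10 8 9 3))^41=(1 4 7 8 10 9 6 3 2)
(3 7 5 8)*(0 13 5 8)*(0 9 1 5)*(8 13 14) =(0 14 8 3 7 13)(1 5 9) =[14, 5, 2, 7, 4, 9, 6, 13, 3, 1, 10, 11, 12, 0, 8]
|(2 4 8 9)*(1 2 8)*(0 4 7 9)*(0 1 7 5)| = |(0 4 7 9 8 1 2 5)| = 8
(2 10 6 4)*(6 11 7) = (2 10 11 7 6 4) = [0, 1, 10, 3, 2, 5, 4, 6, 8, 9, 11, 7]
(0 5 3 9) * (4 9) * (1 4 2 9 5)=[1, 4, 9, 2, 5, 3, 6, 7, 8, 0]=(0 1 4 5 3 2 9)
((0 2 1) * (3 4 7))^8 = (0 1 2)(3 7 4)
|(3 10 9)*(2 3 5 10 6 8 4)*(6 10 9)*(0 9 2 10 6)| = |(0 9 5 2 3 6 8 4 10)| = 9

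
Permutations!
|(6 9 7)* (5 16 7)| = |(5 16 7 6 9)| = 5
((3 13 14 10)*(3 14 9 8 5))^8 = (14)(3 8 13 5 9)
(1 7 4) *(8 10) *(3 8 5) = (1 7 4)(3 8 10 5) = [0, 7, 2, 8, 1, 3, 6, 4, 10, 9, 5]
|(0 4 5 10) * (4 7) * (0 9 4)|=4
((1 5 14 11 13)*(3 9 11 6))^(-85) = ((1 5 14 6 3 9 11 13))^(-85) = (1 6 11 5 3 13 14 9)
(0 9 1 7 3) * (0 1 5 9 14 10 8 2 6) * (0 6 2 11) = (0 14 10 8 11)(1 7 3)(5 9) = [14, 7, 2, 1, 4, 9, 6, 3, 11, 5, 8, 0, 12, 13, 10]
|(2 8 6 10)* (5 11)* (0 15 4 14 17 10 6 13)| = |(0 15 4 14 17 10 2 8 13)(5 11)| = 18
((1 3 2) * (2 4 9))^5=(9)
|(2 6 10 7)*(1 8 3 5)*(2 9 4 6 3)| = 5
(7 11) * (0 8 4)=(0 8 4)(7 11)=[8, 1, 2, 3, 0, 5, 6, 11, 4, 9, 10, 7]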